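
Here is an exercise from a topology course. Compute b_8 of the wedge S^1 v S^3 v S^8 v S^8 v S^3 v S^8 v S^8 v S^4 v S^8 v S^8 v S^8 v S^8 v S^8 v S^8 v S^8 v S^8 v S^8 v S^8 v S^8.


For a wedge of spheres, H_k (k>0) is free on one generator per sphere of dimension k.
Spheres of dimension 8: count = 15.
b_8 = 15

15


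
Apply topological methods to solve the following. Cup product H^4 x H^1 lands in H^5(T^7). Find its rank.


Cup product: H^p x H^q -> H^{p+q}; here p+q = 4+1 = 5.
rank H^k(T^n) = C(n,k).
C(7,5) = 21

21


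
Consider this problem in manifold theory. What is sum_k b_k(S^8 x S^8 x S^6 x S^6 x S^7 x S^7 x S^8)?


Total Betti number is multiplicative under products.
Each S^d (d>=1) has total Betti number 2.
There are 7 sphere factors.
Total = 2^7 = 128

128


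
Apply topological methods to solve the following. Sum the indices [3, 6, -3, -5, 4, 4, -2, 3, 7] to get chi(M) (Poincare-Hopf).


Poincare-Hopf: chi(M) = sum of indices of zeros.
chi = (3) + (6) + (-3) + (-5) + (4) + (4) + (-2) + (3) + (7) = 17

17


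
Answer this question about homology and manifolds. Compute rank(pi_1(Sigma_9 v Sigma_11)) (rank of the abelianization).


For a wedge: H_1(A v B) = H_1(A) + H_1(B).
b_1(Sigma_9) = 18, b_1(Sigma_11) = 22.
b_1 = 18 + 22 = 40

40


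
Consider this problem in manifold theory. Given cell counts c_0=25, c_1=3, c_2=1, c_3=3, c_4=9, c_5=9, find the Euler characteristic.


chi = sum_k (-1)^k c_k.
= (-1)^0*25 + (-1)^1*3 + (-1)^2*1 + (-1)^3*3 + (-1)^4*9 + (-1)^5*9
= (25) + (-3) + (1) + (-3) + (9) + (-9)
= 20

20


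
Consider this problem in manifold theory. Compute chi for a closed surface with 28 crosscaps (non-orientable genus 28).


For a non-orientable closed surface with k crosscaps: chi = 2 - k.
Here k = 28.
chi = 2 - 28 = -26

-26


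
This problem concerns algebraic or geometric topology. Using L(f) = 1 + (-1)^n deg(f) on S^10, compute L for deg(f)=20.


On S^10: L(f) = tr(f_0*) + (-1)^10 tr(f_10*) = 1 + (-1)^10 * deg(f).
L(f) = 1 + (-1)^10 * 20 = 1 + 20 = 21

21


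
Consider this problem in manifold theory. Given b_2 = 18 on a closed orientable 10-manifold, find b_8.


Poincare duality for closed orientable n-manifolds: b_k = b_{n-k}.
Here n = 10, so b_8 = b_2 = 18

18


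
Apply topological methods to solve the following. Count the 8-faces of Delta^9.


Delta^9 has 9+1 vertices. A 8-face is a choice of 8+1 vertices.
f_8 = C(9+1, 8+1) = C(10,9) = 10

10


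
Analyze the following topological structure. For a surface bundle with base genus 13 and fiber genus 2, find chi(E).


For a fiber bundle F -> E -> B (with CW structure): chi(E) = chi(B) * chi(F).
chi(Sigma_13) = -24, chi(Sigma_2) = -2.
chi(E) = (-24) * (-2) = 48

48


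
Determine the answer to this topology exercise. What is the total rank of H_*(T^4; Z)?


b_k(T^4) = C(4,k), so the sum over k is sum_k C(4,k) = 2^4.
Total = 2^4 = 16

16


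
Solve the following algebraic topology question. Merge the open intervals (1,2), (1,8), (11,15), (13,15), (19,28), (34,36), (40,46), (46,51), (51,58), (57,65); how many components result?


Sort and merge overlapping open intervals.
Merged: (1,8), (11,15), (19,28), (34,36), (40,46), (46,51), (51,65).
Number of components = 7

7


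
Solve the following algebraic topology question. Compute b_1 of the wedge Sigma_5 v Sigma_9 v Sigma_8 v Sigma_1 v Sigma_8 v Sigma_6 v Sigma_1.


For a wedge X v Y: reduced H_k(X v Y) = H_k(X) + H_k(Y).
Each Sigma_g contributes b_1 = 2g.
b_1 = 10 + 18 + 16 + 2 + 16 + 12 + 2 = 76

76


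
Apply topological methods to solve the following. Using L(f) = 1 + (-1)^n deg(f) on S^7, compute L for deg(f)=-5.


On S^7: L(f) = tr(f_0*) + (-1)^7 tr(f_7*) = 1 + (-1)^7 * deg(f).
L(f) = 1 + (-1)^7 * -5 = 1 + 5 = 6

6


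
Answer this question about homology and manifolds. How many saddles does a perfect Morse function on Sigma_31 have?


A perfect Morse function has m_k = b_k.
For Sigma_31: b_0=1, b_1=2g=62, b_2=1.
Saddles m_1 = 2g = 62

62


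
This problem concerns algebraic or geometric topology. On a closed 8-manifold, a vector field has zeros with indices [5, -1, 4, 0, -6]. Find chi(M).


Poincare-Hopf: chi(M) = sum of indices of zeros.
chi = (5) + (-1) + (4) + (0) + (-6) = 2

2


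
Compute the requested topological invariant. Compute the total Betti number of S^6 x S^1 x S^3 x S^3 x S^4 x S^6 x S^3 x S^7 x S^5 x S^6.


Total Betti number is multiplicative under products.
Each S^d (d>=1) has total Betti number 2.
There are 10 sphere factors.
Total = 2^10 = 1024

1024


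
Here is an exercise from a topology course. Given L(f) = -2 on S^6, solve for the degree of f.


L(f) = 1 + (-1)^6 deg(f) on S^6.
-2 = 1 + (-1)^6 * deg(f)
(-1)^6 * deg(f) = -3
deg(f) = -3

-3


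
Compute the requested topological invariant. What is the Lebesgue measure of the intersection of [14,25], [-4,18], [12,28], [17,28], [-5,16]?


Intersection = [max(a_i), min(b_i)] = [17, 16].
Since 17 > 16, the intersection is empty.
Length = 0

0


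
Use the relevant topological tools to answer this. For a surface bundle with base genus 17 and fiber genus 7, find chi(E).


For a fiber bundle F -> E -> B (with CW structure): chi(E) = chi(B) * chi(F).
chi(Sigma_17) = -32, chi(Sigma_7) = -12.
chi(E) = (-32) * (-12) = 384

384


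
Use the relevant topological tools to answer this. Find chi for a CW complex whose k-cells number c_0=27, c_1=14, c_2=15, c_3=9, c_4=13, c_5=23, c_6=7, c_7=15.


chi = sum_k (-1)^k c_k.
= (-1)^0*27 + (-1)^1*14 + (-1)^2*15 + (-1)^3*9 + (-1)^4*13 + (-1)^5*23 + (-1)^6*7 + (-1)^7*15
= (27) + (-14) + (15) + (-9) + (13) + (-23) + (7) + (-15)
= 1

1


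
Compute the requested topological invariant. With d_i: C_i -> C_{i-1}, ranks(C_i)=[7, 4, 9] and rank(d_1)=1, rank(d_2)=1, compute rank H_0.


rank H_k = rank(ker d_k) - rank(im d_{k+1}).
rank(ker d_0) = rank(C_0) - rank(d_0) = 7 - 0 = 7.
rank(im d_{0+1}) = 1.
rank H_0 = 7 - 1 = 6

6


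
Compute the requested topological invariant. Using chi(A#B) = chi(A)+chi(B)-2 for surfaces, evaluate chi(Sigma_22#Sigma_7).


chi(Sigma_22) = 2 - 2*22 = -42
chi(Sigma_7) = 2 - 2*7 = -12
For surfaces: chi(A#B) = chi(A) + chi(B) - 2.
chi = -42 + -12 - 2 = -56

-56


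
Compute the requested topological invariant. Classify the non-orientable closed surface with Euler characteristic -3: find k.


chi = 2 - k for closed non-orientable surfaces with k crosscaps.
-3 = 2 - k
k = 2 - (-3) = 5

5


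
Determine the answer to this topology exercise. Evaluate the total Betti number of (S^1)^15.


b_k(T^15) = C(15,k), so the sum over k is sum_k C(15,k) = 2^15.
Total = 2^15 = 32768

32768


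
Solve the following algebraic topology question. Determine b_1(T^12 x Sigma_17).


pi_1(A x B) = pi_1(A) x pi_1(B); rank of abelianization = b_1.
b_1(T^12) = 12, b_1(Sigma_17) = 2*17 = 34.
b_1(product) = 12 + 34 = 46

46


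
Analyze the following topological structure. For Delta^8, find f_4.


Delta^8 has 8+1 vertices. A 4-face is a choice of 4+1 vertices.
f_4 = C(8+1, 4+1) = C(9,5) = 126

126


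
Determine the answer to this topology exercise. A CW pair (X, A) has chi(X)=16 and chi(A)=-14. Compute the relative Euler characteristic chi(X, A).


Relative Euler characteristic: chi(X, A) = chi(X) - chi(A).
= 16 - (-14) = 30

30


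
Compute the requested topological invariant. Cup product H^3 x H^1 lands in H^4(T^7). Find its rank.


Cup product: H^p x H^q -> H^{p+q}; here p+q = 3+1 = 4.
rank H^k(T^n) = C(n,k).
C(7,4) = 35

35


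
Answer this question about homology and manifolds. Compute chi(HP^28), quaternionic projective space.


HP^28 has one cell in each dimension 0, 4, ..., 4*28 (28+1 cells, all even-dim).
chi = 28 + 1 = 29

29


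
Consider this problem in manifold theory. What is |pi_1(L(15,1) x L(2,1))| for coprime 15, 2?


pi_1(X x Y) = pi_1(X) x pi_1(Y).
pi_1(L(15,1)) = Z/15, pi_1(L(2,1)) = Z/2.
|Z/15 x Z/2| = 15 * 2 = 30

30


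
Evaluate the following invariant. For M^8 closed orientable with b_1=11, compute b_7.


Poincare duality for closed orientable n-manifolds: b_k = b_{n-k}.
Here n = 8, so b_7 = b_1 = 11

11


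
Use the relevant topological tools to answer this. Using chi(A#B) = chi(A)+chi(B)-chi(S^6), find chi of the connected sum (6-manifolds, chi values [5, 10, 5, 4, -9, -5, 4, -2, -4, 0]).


For n-manifolds: chi(A#B) = chi(A) + chi(B) - chi(S^6).
chi(S^6) = 1 + (-1)^6 = 2.
chi(#) = (sum chi_i) - (10-1)*chi(S^6) = 8 - 9*2 = -10

-10


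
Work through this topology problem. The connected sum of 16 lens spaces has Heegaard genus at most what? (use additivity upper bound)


Heegaard genus satisfies g(A#B) <= g(A) + g(B).
Each lens space has g = 1.
Upper bound: 16 * 1 = 16

16


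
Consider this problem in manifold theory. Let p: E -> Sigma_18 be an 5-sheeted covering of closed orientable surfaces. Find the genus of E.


For an n-sheeted cover: chi(E) = n * chi(B).
chi(Sigma_18) = 2 - 2*18 = -34.
chi(E) = 5 * (-34) = -170.
genus(E) = (2 - chi(E))/2 = (2 - (-170))/2 = 172/2 = 86

86


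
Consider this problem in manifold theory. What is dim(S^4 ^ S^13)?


S^m ^ S^n = S^{m+n}.
k = 4 + 13 = 17

17


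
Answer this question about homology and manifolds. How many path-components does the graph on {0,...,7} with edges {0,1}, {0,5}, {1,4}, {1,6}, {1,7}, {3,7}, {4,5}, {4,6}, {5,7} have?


Run DFS/union-find over 8 vertices.
V = 8, E = 9.
Number of components = 2

2


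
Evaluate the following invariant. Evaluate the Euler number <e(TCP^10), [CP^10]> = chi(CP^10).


For any closed oriented manifold, <e(TM),[M]> = chi(M).
chi(CP^10) = 10+1 = 11

11


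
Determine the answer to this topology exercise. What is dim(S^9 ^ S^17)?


S^m ^ S^n = S^{m+n}.
k = 9 + 17 = 26

26


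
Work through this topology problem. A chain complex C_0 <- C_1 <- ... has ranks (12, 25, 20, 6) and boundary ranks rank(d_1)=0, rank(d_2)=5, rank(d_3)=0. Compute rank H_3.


rank H_k = rank(ker d_k) - rank(im d_{k+1}).
rank(ker d_3) = rank(C_3) - rank(d_3) = 6 - 0 = 6.
rank(im d_{3+1}) = 0.
rank H_3 = 6 - 0 = 6

6


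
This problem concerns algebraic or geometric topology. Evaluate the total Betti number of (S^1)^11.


b_k(T^11) = C(11,k), so the sum over k is sum_k C(11,k) = 2^11.
Total = 2^11 = 2048

2048


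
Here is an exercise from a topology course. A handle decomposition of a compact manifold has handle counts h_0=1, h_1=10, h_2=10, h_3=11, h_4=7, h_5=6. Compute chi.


Handles of index k contribute (-1)^k to chi (same as CW cells).
chi = (1) + (-10) + (10) + (-11) + (7) + (-6) = -9

-9


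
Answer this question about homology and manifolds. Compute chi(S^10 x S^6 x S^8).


chi is multiplicative: chi(X x Y) = chi(X) chi(Y).
Each even-dim sphere has chi = 2. There are 3 factors.
chi = 2^3 = 8

8


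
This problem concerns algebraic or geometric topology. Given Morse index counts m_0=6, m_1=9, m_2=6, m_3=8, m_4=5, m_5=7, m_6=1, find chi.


Morse theory: chi(M) = sum_k (-1)^k m_k where m_k = #(index-k critical points).
= (6) + (-9) + (6) + (-8) + (5) + (-7) + (1) = -6

-6


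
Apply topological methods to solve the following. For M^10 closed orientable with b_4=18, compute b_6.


Poincare duality for closed orientable n-manifolds: b_k = b_{n-k}.
Here n = 10, so b_6 = b_4 = 18

18


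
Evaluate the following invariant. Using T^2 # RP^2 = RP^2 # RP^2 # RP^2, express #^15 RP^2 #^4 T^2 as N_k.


Since a >= 1, the sum is non-orientable; each T^2 can be replaced by RP^2 # RP^2 (since T^2#RP^2 = 3RP^2).
Total crosscaps k = 15 + 2*4 = 23.
Check via chi: chi = 15*1 + 4*0 - (15+4-1)*2 = -21 = 2 - k = -21. Consistent.

23


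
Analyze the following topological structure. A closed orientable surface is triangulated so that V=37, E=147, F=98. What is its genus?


chi = V - E + F = 37 - 147 + 98 = -12
For orientable closed surface: chi = 2 - 2g, so g = (2 - chi)/2.
g = (2 - (-12)) / 2 = 14 / 2 = 7

7


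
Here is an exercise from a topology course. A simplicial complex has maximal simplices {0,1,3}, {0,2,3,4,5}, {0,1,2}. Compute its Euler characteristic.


Enumerate all faces; f-vector: f_0=6, f_1=13, f_2=12, f_3=5, f_4=1.
chi = sum (-1)^k f_k = 1

1


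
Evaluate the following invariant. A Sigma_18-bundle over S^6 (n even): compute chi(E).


chi(S^6) = 2 (n even), chi(Sigma_18) = 2 - 2*18 = -34.
chi(E) = 2 * (-34) = -68

-68


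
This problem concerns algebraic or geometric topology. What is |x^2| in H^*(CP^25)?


|x| = 2 in H^*(CP^n).
|x^2| = 2 * |x| = 2 * 2 = 4

4


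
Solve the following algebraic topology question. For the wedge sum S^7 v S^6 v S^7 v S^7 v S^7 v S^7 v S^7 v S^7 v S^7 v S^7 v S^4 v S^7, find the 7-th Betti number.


For a wedge of spheres, H_k (k>0) is free on one generator per sphere of dimension k.
Spheres of dimension 7: count = 10.
b_7 = 10

10


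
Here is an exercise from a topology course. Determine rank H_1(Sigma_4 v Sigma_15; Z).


For a wedge: H_1(A v B) = H_1(A) + H_1(B).
b_1(Sigma_4) = 8, b_1(Sigma_15) = 30.
b_1 = 8 + 30 = 38

38


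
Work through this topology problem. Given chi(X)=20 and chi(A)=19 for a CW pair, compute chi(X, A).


Relative Euler characteristic: chi(X, A) = chi(X) - chi(A).
= 20 - (19) = 1

1


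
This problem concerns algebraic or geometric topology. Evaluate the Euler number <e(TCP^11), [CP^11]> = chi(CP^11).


For any closed oriented manifold, <e(TM),[M]> = chi(M).
chi(CP^11) = 11+1 = 12

12


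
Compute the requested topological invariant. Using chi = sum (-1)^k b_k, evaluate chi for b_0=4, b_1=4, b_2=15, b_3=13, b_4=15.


chi = sum_k (-1)^k b_k.
= (4) + (-4) + (15) + (-13) + (15)
= 17

17


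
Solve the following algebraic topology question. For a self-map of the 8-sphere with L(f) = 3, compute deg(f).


L(f) = 1 + (-1)^8 deg(f) on S^8.
3 = 1 + (-1)^8 * deg(f)
(-1)^8 * deg(f) = 2
deg(f) = 2

2


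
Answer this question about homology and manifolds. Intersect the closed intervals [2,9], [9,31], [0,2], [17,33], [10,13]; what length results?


Intersection = [max(a_i), min(b_i)] = [17, 2].
Since 17 > 2, the intersection is empty.
Length = 0

0


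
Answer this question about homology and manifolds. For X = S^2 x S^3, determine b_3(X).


Each S^d has Poincare polynomial 1 + t^d.
The product S^2 x S^3 has Poincare polynomial prod(1+t^d_i).
Expanding: b_0=1, b_2=1, b_3=1, b_5=1.
b_3 = 1

1


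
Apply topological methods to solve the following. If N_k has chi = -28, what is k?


chi = 2 - k for closed non-orientable surfaces with k crosscaps.
-28 = 2 - k
k = 2 - (-28) = 30

30


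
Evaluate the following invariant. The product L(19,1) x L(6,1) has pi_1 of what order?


pi_1(X x Y) = pi_1(X) x pi_1(Y).
pi_1(L(19,1)) = Z/19, pi_1(L(6,1)) = Z/6.
|Z/19 x Z/6| = 19 * 6 = 114

114


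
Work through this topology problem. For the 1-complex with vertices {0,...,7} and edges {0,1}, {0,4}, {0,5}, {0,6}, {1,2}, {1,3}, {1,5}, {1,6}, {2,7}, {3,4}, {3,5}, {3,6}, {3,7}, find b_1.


b_1 = E - V + (number of components).
E = 13, V = 8, components = 1.
b_1 = 13 - 8 + 1 = 6

6


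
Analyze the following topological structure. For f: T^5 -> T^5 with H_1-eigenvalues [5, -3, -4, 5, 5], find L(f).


For a torus self-map: L(f) = det(I - A) where A acts on H_1.
L(f) = (1-5) * (1--3) * (1--4) * (1-5) * (1-5) = -4 * 4 * 5 * -4 * -4 = -1280

-1280


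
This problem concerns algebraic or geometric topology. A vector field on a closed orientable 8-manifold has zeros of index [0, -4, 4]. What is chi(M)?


Poincare-Hopf: chi(M) = sum of indices of zeros.
chi = (0) + (-4) + (4) = 0

0


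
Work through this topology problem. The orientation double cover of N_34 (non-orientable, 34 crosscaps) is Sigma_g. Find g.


chi(N_34) = 2 - 34 = -32.
Double cover: chi(Sigma_g) = 2 * chi(N_34) = 2*(-32) = -64.
2 - 2g = -64, so g = (2 - (-64))/2 = 66/2 = 33

33


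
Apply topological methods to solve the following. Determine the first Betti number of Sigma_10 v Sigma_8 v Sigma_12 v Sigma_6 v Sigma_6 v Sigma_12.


For a wedge X v Y: reduced H_k(X v Y) = H_k(X) + H_k(Y).
Each Sigma_g contributes b_1 = 2g.
b_1 = 20 + 16 + 24 + 12 + 12 + 24 = 108

108


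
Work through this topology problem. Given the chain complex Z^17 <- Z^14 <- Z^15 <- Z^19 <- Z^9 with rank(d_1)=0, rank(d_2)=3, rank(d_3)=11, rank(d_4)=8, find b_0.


rank H_k = rank(ker d_k) - rank(im d_{k+1}).
rank(ker d_0) = rank(C_0) - rank(d_0) = 17 - 0 = 17.
rank(im d_{0+1}) = 0.
rank H_0 = 17 - 0 = 17

17


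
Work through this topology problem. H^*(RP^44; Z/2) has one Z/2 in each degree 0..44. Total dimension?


H^k(RP^44; Z/2) = Z/2 for each 0 <= k <= 44.
Total dimension = 44 + 1 = 45

45


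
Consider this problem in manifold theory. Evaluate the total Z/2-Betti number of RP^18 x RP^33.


dim H^*(RP^n; Z/2) = n+1 (one Z/2 in each degree 0..n).
Total Betti number is multiplicative.
Total = (18+1) * (33+1) = 19 * 34 = 646

646


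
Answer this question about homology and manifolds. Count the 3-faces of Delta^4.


Delta^4 has 4+1 vertices. A 3-face is a choice of 3+1 vertices.
f_3 = C(4+1, 3+1) = C(5,4) = 5

5


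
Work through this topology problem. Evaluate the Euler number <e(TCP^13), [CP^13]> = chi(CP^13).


For any closed oriented manifold, <e(TM),[M]> = chi(M).
chi(CP^13) = 13+1 = 14

14


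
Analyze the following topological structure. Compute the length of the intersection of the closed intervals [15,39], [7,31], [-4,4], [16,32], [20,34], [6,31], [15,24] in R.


Intersection = [max(a_i), min(b_i)] = [20, 4].
Since 20 > 4, the intersection is empty.
Length = 0

0


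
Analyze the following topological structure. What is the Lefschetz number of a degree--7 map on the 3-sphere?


On S^3: L(f) = tr(f_0*) + (-1)^3 tr(f_3*) = 1 + (-1)^3 * deg(f).
L(f) = 1 + (-1)^3 * -7 = 1 + 7 = 8

8


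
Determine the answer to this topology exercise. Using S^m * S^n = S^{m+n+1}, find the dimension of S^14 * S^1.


Join of spheres: S^m * S^n = S^{m+n+1}.
dim = 14 + 1 + 1 = 16

16


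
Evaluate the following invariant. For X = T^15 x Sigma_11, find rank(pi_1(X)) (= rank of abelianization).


pi_1(A x B) = pi_1(A) x pi_1(B); rank of abelianization = b_1.
b_1(T^15) = 15, b_1(Sigma_11) = 2*11 = 22.
b_1(product) = 15 + 22 = 37

37


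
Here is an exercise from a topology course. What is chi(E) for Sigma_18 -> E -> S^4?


chi(S^4) = 2 (n even), chi(Sigma_18) = 2 - 2*18 = -34.
chi(E) = 2 * (-34) = -68

-68


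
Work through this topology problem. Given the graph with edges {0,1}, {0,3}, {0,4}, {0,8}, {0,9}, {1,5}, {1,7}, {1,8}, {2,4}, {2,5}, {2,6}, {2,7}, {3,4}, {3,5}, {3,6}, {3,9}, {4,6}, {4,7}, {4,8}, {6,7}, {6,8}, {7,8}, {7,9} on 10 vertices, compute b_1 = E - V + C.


b_1 = E - V + (number of components).
E = 23, V = 10, components = 1.
b_1 = 23 - 10 + 1 = 14

14


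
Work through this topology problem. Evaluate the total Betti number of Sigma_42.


For Sigma_42: b_0 = 1, b_1 = 2g = 84, b_2 = 1.
Total = 1 + 84 + 1 = 86

86


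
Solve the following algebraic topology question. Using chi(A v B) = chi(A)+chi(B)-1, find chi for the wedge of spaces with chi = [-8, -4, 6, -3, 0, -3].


chi(A v B) = chi(A) + chi(B) - 1 (one point identified).
For 6 spaces: chi = (sum chi_i) - (6 - 1).
sum = -12; chi = -12 - 5 = -17

-17


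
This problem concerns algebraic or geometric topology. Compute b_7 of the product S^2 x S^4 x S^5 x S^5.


Each S^d has Poincare polynomial 1 + t^d.
The product S^2 x S^4 x S^5 x S^5 has Poincare polynomial prod(1+t^d_i).
Expanding: b_0=1, b_2=1, b_4=1, b_5=2, b_6=1, b_7=2, b_9=2, b_10=1, b_11=2, b_12=1, b_14=1, b_16=1.
b_7 = 2

2


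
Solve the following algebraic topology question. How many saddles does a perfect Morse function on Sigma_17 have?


A perfect Morse function has m_k = b_k.
For Sigma_17: b_0=1, b_1=2g=34, b_2=1.
Saddles m_1 = 2g = 34

34


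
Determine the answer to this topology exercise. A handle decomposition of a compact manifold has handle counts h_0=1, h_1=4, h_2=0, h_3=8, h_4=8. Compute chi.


Handles of index k contribute (-1)^k to chi (same as CW cells).
chi = (1) + (-4) + (0) + (-8) + (8) = -3

-3


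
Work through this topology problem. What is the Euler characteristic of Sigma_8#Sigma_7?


chi(Sigma_8) = 2 - 2*8 = -14
chi(Sigma_7) = 2 - 2*7 = -12
For surfaces: chi(A#B) = chi(A) + chi(B) - 2.
chi = -14 + -12 - 2 = -28

-28


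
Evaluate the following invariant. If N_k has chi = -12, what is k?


chi = 2 - k for closed non-orientable surfaces with k crosscaps.
-12 = 2 - k
k = 2 - (-12) = 14

14


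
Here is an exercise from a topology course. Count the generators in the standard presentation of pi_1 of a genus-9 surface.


Standard presentation: pi_1(Sigma_g) = <a_1,b_1,...,a_g,b_g | [a_1,b_1]...[a_g,b_g] = 1>.
Number of generators = 2g = 2*9 = 18

18


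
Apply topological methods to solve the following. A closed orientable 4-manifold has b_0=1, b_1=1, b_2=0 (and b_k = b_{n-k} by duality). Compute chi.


By Poincare duality b_k = b_{4-k}, so full Betti numbers: b_0=1, b_1=1, b_2=0, b_3=1, b_4=1.
chi = sum (-1)^k b_k = 0

0


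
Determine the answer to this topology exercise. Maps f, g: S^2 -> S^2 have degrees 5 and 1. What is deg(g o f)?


Degree is multiplicative under composition: deg(g o f) = deg(g) * deg(f).
= 1 * 5 = 5

5


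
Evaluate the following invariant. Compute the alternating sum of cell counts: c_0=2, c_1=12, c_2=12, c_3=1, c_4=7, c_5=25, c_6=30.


chi = sum_k (-1)^k c_k.
= (-1)^0*2 + (-1)^1*12 + (-1)^2*12 + (-1)^3*1 + (-1)^4*7 + (-1)^5*25 + (-1)^6*30
= (2) + (-12) + (12) + (-1) + (7) + (-25) + (30)
= 13

13


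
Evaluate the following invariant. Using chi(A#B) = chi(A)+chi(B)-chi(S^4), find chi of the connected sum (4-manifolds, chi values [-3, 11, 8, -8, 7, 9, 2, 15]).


For n-manifolds: chi(A#B) = chi(A) + chi(B) - chi(S^4).
chi(S^4) = 1 + (-1)^4 = 2.
chi(#) = (sum chi_i) - (8-1)*chi(S^4) = 41 - 7*2 = 27

27


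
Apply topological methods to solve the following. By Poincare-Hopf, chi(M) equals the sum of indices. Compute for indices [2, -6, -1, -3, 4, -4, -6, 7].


Poincare-Hopf: chi(M) = sum of indices of zeros.
chi = (2) + (-6) + (-1) + (-3) + (4) + (-4) + (-6) + (7) = -7

-7


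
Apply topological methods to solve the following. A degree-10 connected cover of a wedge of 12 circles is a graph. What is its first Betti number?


Nielsen-Schreier: an index-n subgroup of F_r is free of rank 1 + n(r-1).
Equivalently: chi(cover) = n*chi(base); chi(vee_r S^1) = 1 - 12 = -11.
chi(E) = 10*(-11) = -110; rank = 1 - chi(E) = 1 - (-110) = 111.
rank = 1 + 10*(12-1) = 1 + 110 = 111

111


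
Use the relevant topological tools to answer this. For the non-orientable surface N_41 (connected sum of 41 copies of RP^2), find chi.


For a non-orientable closed surface with k crosscaps: chi = 2 - k.
Here k = 41.
chi = 2 - 41 = -39

-39


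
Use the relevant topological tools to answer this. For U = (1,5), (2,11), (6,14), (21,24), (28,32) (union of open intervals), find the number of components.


Sort and merge overlapping open intervals.
Merged: (1,14), (21,24), (28,32).
Number of components = 3

3


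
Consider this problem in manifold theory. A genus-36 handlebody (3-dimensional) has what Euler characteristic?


A genus-g handlebody deformation retracts to a wedge of g circles.
chi(vee_g S^1) = 1 - g.
chi(H_36) = 1 - 36 = -35

-35


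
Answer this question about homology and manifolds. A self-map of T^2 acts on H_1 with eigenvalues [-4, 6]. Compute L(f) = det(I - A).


For a torus self-map: L(f) = det(I - A) where A acts on H_1.
L(f) = (1--4) * (1-6) = 5 * -5 = -25

-25


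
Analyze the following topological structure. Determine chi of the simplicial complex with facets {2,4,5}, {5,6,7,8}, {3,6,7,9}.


Enumerate all faces; f-vector: f_0=8, f_1=14, f_2=9, f_3=2.
chi = sum (-1)^k f_k = 1

1


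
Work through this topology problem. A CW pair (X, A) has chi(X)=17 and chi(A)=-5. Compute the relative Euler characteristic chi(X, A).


Relative Euler characteristic: chi(X, A) = chi(X) - chi(A).
= 17 - (-5) = 22

22


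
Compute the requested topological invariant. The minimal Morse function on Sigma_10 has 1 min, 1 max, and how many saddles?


A perfect Morse function has m_k = b_k.
For Sigma_10: b_0=1, b_1=2g=20, b_2=1.
Saddles m_1 = 2g = 20

20


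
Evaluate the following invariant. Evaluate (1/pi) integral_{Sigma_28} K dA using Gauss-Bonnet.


Gauss-Bonnet: integral K dA = 2*pi*chi(M).
chi(Sigma_28) = 2 - 2*28 = -54.
(integral K dA)/pi = 2*chi = 2*(-54) = -108

-108


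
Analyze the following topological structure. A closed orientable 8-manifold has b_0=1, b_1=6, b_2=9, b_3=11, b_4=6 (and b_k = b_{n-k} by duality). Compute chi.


By Poincare duality b_k = b_{8-k}, so full Betti numbers: b_0=1, b_1=6, b_2=9, b_3=11, b_4=6, b_5=11, b_6=9, b_7=6, b_8=1.
chi = sum (-1)^k b_k = -8

-8


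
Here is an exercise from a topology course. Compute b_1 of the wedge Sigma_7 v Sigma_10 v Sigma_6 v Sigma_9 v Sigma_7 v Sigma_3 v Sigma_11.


For a wedge X v Y: reduced H_k(X v Y) = H_k(X) + H_k(Y).
Each Sigma_g contributes b_1 = 2g.
b_1 = 14 + 20 + 12 + 18 + 14 + 6 + 22 = 106

106


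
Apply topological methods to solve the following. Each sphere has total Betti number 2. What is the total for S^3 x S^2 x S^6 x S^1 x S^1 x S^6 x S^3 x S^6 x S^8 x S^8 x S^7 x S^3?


Total Betti number is multiplicative under products.
Each S^d (d>=1) has total Betti number 2.
There are 12 sphere factors.
Total = 2^12 = 4096

4096


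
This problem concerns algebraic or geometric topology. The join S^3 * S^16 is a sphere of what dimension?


Join of spheres: S^m * S^n = S^{m+n+1}.
dim = 3 + 16 + 1 = 20

20


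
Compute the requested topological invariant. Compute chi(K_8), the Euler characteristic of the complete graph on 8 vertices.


K_8: V = 8, E = C(8,2) = 28.
chi = V - E = 8 - 28 = -20

-20


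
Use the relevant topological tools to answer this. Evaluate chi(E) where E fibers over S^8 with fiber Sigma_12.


chi(S^8) = 2 (n even), chi(Sigma_12) = 2 - 2*12 = -22.
chi(E) = 2 * (-22) = -44

-44


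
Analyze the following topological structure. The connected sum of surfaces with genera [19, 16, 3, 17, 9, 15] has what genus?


Genus is additive under connected sum of orientable surfaces.
g = 19 + 16 + 3 + 17 + 9 + 15 = 79

79


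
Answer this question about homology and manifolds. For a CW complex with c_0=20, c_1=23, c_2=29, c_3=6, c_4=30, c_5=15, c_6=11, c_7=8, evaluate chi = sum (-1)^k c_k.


chi = sum_k (-1)^k c_k.
= (-1)^0*20 + (-1)^1*23 + (-1)^2*29 + (-1)^3*6 + (-1)^4*30 + (-1)^5*15 + (-1)^6*11 + (-1)^7*8
= (20) + (-23) + (29) + (-6) + (30) + (-15) + (11) + (-8)
= 38

38


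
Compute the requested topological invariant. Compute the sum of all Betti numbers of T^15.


b_k(T^15) = C(15,k), so the sum over k is sum_k C(15,k) = 2^15.
Total = 2^15 = 32768

32768


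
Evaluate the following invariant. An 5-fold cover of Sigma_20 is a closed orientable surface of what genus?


For an n-sheeted cover: chi(E) = n * chi(B).
chi(Sigma_20) = 2 - 2*20 = -38.
chi(E) = 5 * (-38) = -190.
genus(E) = (2 - chi(E))/2 = (2 - (-190))/2 = 192/2 = 96

96


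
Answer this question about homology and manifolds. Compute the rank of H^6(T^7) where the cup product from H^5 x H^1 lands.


Cup product: H^p x H^q -> H^{p+q}; here p+q = 5+1 = 6.
rank H^k(T^n) = C(n,k).
C(7,6) = 7

7


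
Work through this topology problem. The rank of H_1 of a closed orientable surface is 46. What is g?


For a closed orientable surface: b_1 = 2g.
46 = 2g
g = 46 / 2 = 23

23


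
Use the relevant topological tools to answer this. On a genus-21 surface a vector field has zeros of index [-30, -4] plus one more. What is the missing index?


Poincare-Hopf: sum of indices = chi(M).
chi(Sigma_21) = 2 - 2*21 = -40.
Sum of known indices = -34.
x = chi - (sum known) = -40 - (-34) = -6

-6


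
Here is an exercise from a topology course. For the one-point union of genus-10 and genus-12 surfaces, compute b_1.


For a wedge: H_1(A v B) = H_1(A) + H_1(B).
b_1(Sigma_10) = 20, b_1(Sigma_12) = 24.
b_1 = 20 + 24 = 44

44


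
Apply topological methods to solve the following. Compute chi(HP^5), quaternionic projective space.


HP^5 has one cell in each dimension 0, 4, ..., 4*5 (5+1 cells, all even-dim).
chi = 5 + 1 = 6

6


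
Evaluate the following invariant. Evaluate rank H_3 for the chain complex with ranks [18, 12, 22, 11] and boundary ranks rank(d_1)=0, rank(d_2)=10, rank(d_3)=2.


rank H_k = rank(ker d_k) - rank(im d_{k+1}).
rank(ker d_3) = rank(C_3) - rank(d_3) = 11 - 2 = 9.
rank(im d_{3+1}) = 0.
rank H_3 = 9 - 0 = 9

9


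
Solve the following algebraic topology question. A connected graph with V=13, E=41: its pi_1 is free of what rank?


For a connected graph: rank(pi_1) = b_1 = E - V + 1 = 1 - chi.
chi = V - E = 13 - 41 = -28.
rank = 1 - (-28) = 41 - 13 + 1 = 29

29


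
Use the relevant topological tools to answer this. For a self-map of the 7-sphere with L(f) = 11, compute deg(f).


L(f) = 1 + (-1)^7 deg(f) on S^7.
11 = 1 + (-1)^7 * deg(f)
(-1)^7 * deg(f) = 10
deg(f) = -10

-10


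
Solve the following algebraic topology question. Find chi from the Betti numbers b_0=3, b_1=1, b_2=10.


chi = sum_k (-1)^k b_k.
= (3) + (-1) + (10)
= 12

12


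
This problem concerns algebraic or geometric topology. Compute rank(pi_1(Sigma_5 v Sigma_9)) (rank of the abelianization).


For a wedge: H_1(A v B) = H_1(A) + H_1(B).
b_1(Sigma_5) = 10, b_1(Sigma_9) = 18.
b_1 = 10 + 18 = 28

28


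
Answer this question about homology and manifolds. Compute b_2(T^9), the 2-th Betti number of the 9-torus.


By the Kunneth formula, b_k(T^n) = C(n,k).
b_2(T^9) = C(9,2).
C(9,2) = 9!/(2!*7!) = 36

36


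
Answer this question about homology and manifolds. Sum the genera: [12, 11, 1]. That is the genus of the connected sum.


Genus is additive under connected sum of orientable surfaces.
g = 12 + 11 + 1 = 24

24


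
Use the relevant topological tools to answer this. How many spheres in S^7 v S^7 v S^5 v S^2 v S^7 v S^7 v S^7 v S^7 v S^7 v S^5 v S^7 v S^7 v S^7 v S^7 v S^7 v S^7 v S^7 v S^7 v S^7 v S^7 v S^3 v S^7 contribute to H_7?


For a wedge of spheres, H_k (k>0) is free on one generator per sphere of dimension k.
Spheres of dimension 7: count = 18.
b_7 = 18

18


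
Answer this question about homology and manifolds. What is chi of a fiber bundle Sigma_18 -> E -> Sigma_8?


For a fiber bundle F -> E -> B (with CW structure): chi(E) = chi(B) * chi(F).
chi(Sigma_8) = -14, chi(Sigma_18) = -34.
chi(E) = (-14) * (-34) = 476

476


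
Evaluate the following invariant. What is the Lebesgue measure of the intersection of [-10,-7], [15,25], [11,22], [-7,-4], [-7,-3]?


Intersection = [max(a_i), min(b_i)] = [15, -7].
Since 15 > -7, the intersection is empty.
Length = 0

0


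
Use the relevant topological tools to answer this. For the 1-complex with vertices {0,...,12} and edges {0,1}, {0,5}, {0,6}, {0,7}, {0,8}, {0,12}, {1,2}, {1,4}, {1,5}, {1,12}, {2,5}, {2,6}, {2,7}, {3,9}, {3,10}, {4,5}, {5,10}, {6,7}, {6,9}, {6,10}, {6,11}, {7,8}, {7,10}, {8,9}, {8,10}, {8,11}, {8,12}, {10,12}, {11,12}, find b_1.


b_1 = E - V + (number of components).
E = 29, V = 13, components = 1.
b_1 = 29 - 13 + 1 = 17

17


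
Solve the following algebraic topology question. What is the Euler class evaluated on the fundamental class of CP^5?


For any closed oriented manifold, <e(TM),[M]> = chi(M).
chi(CP^5) = 5+1 = 6

6


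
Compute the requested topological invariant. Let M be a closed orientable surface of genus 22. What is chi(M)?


For a closed orientable surface of genus g: chi = 2 - 2g.
Here g = 22.
chi = 2 - 2*22 = 2 - 44 = -42

-42


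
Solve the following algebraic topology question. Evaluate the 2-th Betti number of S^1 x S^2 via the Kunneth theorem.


Each S^d has Poincare polynomial 1 + t^d.
The product S^1 x S^2 has Poincare polynomial prod(1+t^d_i).
Expanding: b_0=1, b_1=1, b_2=1, b_3=1.
b_2 = 1

1


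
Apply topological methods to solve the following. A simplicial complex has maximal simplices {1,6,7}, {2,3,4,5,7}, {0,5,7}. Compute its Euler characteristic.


Enumerate all faces; f-vector: f_0=8, f_1=15, f_2=12, f_3=5, f_4=1.
chi = sum (-1)^k f_k = 1

1


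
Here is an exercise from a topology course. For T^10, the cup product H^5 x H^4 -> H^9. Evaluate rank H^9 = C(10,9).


Cup product: H^p x H^q -> H^{p+q}; here p+q = 5+4 = 9.
rank H^k(T^n) = C(n,k).
C(10,9) = 10

10


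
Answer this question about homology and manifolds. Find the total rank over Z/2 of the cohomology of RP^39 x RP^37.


dim H^*(RP^n; Z/2) = n+1 (one Z/2 in each degree 0..n).
Total Betti number is multiplicative.
Total = (39+1) * (37+1) = 40 * 38 = 1520

1520


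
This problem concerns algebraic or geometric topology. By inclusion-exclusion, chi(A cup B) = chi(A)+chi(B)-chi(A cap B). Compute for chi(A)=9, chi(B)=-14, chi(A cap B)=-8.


chi(A cup B) = chi(A) + chi(B) - chi(A cap B)
= 9 + (-14) - (-8)
= 3

3


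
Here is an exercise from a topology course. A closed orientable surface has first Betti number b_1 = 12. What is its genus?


For a closed orientable surface: b_1 = 2g.
12 = 2g
g = 12 / 2 = 6

6


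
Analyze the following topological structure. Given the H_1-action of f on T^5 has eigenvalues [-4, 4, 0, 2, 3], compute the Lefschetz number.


For a torus self-map: L(f) = det(I - A) where A acts on H_1.
L(f) = (1--4) * (1-4) * (1-0) * (1-2) * (1-3) = 5 * -3 * 1 * -1 * -2 = -30

-30


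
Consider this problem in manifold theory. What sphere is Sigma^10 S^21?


Each suspension raises dimension by 1: Sigma S^n = S^{n+1}.
Sigma^10 S^21 = S^{21+10} = S^31

31


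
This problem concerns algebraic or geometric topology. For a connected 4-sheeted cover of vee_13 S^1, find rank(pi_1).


Nielsen-Schreier: an index-n subgroup of F_r is free of rank 1 + n(r-1).
Equivalently: chi(cover) = n*chi(base); chi(vee_r S^1) = 1 - 13 = -12.
chi(E) = 4*(-12) = -48; rank = 1 - chi(E) = 1 - (-48) = 49.
rank = 1 + 4*(13-1) = 1 + 48 = 49

49


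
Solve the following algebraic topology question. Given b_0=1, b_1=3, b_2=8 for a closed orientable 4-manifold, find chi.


By Poincare duality b_k = b_{4-k}, so full Betti numbers: b_0=1, b_1=3, b_2=8, b_3=3, b_4=1.
chi = sum (-1)^k b_k = 4

4


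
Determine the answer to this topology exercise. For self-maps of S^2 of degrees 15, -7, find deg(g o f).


Degree is multiplicative under composition: deg(g o f) = deg(g) * deg(f).
= -7 * 15 = -105

-105


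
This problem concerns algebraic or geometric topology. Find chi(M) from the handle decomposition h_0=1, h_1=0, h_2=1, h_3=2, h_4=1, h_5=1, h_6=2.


Handles of index k contribute (-1)^k to chi (same as CW cells).
chi = (1) + (0) + (1) + (-2) + (1) + (-1) + (2) = 2

2


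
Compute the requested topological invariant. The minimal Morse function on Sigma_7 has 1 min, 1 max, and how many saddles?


A perfect Morse function has m_k = b_k.
For Sigma_7: b_0=1, b_1=2g=14, b_2=1.
Saddles m_1 = 2g = 14

14


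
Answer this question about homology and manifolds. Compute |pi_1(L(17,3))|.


pi_1(L(p,q)) = Z/pZ for any q coprime to p.
|pi_1(L(17,3))| = 17

17


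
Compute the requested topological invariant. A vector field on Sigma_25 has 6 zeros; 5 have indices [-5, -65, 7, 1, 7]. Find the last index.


Poincare-Hopf: sum of indices = chi(M).
chi(Sigma_25) = 2 - 2*25 = -48.
Sum of known indices = -55.
x = chi - (sum known) = -48 - (-55) = 7

7


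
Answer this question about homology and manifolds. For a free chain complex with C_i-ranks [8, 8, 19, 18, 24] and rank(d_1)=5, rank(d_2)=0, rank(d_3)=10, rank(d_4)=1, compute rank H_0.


rank H_k = rank(ker d_k) - rank(im d_{k+1}).
rank(ker d_0) = rank(C_0) - rank(d_0) = 8 - 0 = 8.
rank(im d_{0+1}) = 5.
rank H_0 = 8 - 5 = 3

3


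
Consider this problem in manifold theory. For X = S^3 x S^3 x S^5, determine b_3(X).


Each S^d has Poincare polynomial 1 + t^d.
The product S^3 x S^3 x S^5 has Poincare polynomial prod(1+t^d_i).
Expanding: b_0=1, b_3=2, b_5=1, b_6=1, b_8=2, b_11=1.
b_3 = 2

2


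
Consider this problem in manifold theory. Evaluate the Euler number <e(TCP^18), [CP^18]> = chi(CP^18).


For any closed oriented manifold, <e(TM),[M]> = chi(M).
chi(CP^18) = 18+1 = 19

19


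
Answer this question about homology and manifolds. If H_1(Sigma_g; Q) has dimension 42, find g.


For a closed orientable surface: b_1 = 2g.
42 = 2g
g = 42 / 2 = 21

21


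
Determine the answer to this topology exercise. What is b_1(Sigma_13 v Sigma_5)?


For a wedge: H_1(A v B) = H_1(A) + H_1(B).
b_1(Sigma_13) = 26, b_1(Sigma_5) = 10.
b_1 = 26 + 10 = 36

36


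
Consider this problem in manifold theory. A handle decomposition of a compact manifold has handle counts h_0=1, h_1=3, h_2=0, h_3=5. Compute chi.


Handles of index k contribute (-1)^k to chi (same as CW cells).
chi = (1) + (-3) + (0) + (-5) = -7

-7


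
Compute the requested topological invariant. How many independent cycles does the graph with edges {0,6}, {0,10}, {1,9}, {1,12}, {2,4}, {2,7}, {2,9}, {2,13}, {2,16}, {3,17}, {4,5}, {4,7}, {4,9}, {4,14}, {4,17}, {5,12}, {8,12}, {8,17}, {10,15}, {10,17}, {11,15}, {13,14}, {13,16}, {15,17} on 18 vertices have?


b_1 = E - V + (number of components).
E = 24, V = 18, components = 1.
b_1 = 24 - 18 + 1 = 7

7


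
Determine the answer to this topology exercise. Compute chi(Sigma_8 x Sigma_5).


chi(Sigma_8) = 2 - 2*8 = -14
chi(Sigma_5) = 2 - 2*5 = -8
chi(product) = (-14) * (-8) = 112

112


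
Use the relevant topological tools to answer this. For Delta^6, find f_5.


Delta^6 has 6+1 vertices. A 5-face is a choice of 5+1 vertices.
f_5 = C(6+1, 5+1) = C(7,6) = 7

7


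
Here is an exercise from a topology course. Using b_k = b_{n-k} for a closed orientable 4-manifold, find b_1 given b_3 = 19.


Poincare duality for closed orientable n-manifolds: b_k = b_{n-k}.
Here n = 4, so b_1 = b_3 = 19

19


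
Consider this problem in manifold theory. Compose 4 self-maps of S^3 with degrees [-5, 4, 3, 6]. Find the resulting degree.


Degree is multiplicative: deg(composition) = product of degrees.
= (-5) * (4) * (3) * (6) = -360

-360


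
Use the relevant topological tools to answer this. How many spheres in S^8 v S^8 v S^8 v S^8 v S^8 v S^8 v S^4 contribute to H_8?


For a wedge of spheres, H_k (k>0) is free on one generator per sphere of dimension k.
Spheres of dimension 8: count = 6.
b_8 = 6

6


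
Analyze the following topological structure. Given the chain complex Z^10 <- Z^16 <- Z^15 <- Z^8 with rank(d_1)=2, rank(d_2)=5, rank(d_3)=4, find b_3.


rank H_k = rank(ker d_k) - rank(im d_{k+1}).
rank(ker d_3) = rank(C_3) - rank(d_3) = 8 - 4 = 4.
rank(im d_{3+1}) = 0.
rank H_3 = 4 - 0 = 4

4


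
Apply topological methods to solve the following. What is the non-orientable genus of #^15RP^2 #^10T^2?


Since a >= 1, the sum is non-orientable; each T^2 can be replaced by RP^2 # RP^2 (since T^2#RP^2 = 3RP^2).
Total crosscaps k = 15 + 2*10 = 35.
Check via chi: chi = 15*1 + 10*0 - (15+10-1)*2 = -33 = 2 - k = -33. Consistent.

35


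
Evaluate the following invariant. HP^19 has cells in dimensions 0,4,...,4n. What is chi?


HP^19 has one cell in each dimension 0, 4, ..., 4*19 (19+1 cells, all even-dim).
chi = 19 + 1 = 20

20


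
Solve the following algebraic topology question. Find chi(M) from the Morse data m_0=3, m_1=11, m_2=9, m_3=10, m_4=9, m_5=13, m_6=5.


Morse theory: chi(M) = sum_k (-1)^k m_k where m_k = #(index-k critical points).
= (3) + (-11) + (9) + (-10) + (9) + (-13) + (5) = -8

-8
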